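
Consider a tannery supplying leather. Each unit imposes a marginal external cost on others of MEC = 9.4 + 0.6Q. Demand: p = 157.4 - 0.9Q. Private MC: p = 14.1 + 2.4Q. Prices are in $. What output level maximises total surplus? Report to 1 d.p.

Q* = 34.3

Social marginal cost = private MC + MEC = 23.5 + 3.0Q.
Set SMC = demand: 23.5 + 3.0Q = 157.4 - 0.9Q → Q* = 34.3333.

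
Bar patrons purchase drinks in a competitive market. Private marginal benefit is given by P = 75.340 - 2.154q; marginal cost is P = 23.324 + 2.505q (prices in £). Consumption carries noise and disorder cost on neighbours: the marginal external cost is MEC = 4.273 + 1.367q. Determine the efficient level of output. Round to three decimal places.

Social marginal benefit = demand − MEC = 71.067 - 3.521q.
Set SMB = MC: 71.067 - 3.521q = 23.324 + 2.505q → q* = 7.9228.

q* = 7.923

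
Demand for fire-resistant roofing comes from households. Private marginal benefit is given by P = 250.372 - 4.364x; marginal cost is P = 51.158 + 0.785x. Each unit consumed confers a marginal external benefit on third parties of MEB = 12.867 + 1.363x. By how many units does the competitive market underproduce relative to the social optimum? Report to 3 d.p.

17.327 units

Market equilibrium (private): 51.158 + 0.785x = 250.372 - 4.364x → x_m = 38.6898.
Social marginal benefit = demand + MEB = 263.239 - 3.001x.
Set SMB = MC: 263.239 - 3.001x = 51.158 + 0.785x → x* = 56.0172.
Gap = |38.6898 − 56.0172| = 17.3274.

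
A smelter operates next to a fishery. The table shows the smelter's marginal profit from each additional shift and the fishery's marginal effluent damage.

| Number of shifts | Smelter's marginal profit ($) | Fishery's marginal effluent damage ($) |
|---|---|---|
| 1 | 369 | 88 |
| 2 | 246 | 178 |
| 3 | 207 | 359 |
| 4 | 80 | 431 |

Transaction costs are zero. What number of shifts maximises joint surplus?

Bargaining reaches the level where marginal profit last exceeds marginal effluent damage.
That holds through level 2 (246 ≥ 178) but not at 3 (207 < 359).

2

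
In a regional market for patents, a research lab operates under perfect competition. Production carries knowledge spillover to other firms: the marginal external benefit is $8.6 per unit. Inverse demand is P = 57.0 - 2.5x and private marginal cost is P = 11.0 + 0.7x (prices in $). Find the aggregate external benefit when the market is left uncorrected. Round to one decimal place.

Market equilibrium (private): 11.0 + 0.7x = 57.0 - 2.5x → x_m = 14.3750.
Total external benefit = MEB × x_m = 8.6 × 14.3750 = 123.6250.

$123.6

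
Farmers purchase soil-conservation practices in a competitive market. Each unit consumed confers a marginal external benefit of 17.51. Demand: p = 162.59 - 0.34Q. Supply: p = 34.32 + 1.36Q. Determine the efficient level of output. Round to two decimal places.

Q* = 85.75

Social marginal benefit = demand + MEB = 180.10 - 0.34Q.
Set SMB = MC: 180.10 - 0.34Q = 34.32 + 1.36Q → Q* = 85.7529.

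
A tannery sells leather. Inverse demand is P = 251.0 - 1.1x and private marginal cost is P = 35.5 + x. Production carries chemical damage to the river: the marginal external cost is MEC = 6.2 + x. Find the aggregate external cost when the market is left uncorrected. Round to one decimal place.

5901.6

Market equilibrium (private): 35.5 + x = 251.0 - 1.1x → x_m = 102.6190.
Total external cost = ∫₀^{x_m} (6.2 + 1.0x) dx = 6.2×102.6190 + ½×1.0×102.6190² = 5901.5674.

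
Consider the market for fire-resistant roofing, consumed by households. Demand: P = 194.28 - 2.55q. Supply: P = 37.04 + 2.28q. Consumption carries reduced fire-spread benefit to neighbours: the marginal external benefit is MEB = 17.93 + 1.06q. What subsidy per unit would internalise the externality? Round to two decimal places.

Social marginal benefit = demand + MEB = 212.21 - 1.49q.
Set SMB = MC: 212.21 - 1.49q = 37.04 + 2.28q → q* = 46.4642.
The Pigouvian subsidy equals MEB at q*: 17.93 + 1.06×46.4642 = 67.1821.

subsidy = 67.18 per unit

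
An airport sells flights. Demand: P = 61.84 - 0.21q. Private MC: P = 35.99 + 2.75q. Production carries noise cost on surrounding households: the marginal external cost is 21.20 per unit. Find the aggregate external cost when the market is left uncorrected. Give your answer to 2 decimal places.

Market equilibrium (private): 35.99 + 2.75q = 61.84 - 0.21q → q_m = 8.7331.
Total external cost = MEC × q_m = 21.20 × 8.7331 = 185.1417.

185.14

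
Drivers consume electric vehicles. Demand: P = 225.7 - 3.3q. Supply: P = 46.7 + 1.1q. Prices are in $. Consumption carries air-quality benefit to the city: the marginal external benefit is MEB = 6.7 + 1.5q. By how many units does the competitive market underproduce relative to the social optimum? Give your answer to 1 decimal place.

23.4 units

Market equilibrium (private): 46.7 + 1.1q = 225.7 - 3.3q → q_m = 40.6818.
Social marginal benefit = demand + MEB = 232.4 - 1.8q.
Set SMB = MC: 232.4 - 1.8q = 46.7 + 1.1q → q* = 64.0345.
Gap = |40.6818 − 64.0345| = 23.3527.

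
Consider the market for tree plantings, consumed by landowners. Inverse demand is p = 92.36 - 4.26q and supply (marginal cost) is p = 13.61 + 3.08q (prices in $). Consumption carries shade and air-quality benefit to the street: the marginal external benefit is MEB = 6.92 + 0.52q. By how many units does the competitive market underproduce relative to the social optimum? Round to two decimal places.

Market equilibrium (private): 13.61 + 3.08q = 92.36 - 4.26q → q_m = 10.7289.
Social marginal benefit = demand + MEB = 99.28 - 3.74q.
Set SMB = MC: 99.28 - 3.74q = 13.61 + 3.08q → q* = 12.5616.
Gap = |10.7289 − 12.5616| = 1.8327.

1.83 units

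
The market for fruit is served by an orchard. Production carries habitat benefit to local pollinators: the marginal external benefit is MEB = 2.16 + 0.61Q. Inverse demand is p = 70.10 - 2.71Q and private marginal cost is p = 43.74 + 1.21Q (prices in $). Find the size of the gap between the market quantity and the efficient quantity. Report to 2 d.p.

Market equilibrium (private): 43.74 + 1.21Q = 70.10 - 2.71Q → Q_m = 6.7245.
Social marginal cost = private MC − MEB = 41.58 + 0.60Q.
Set SMC = demand: 41.58 + 0.60Q = 70.10 - 2.71Q → Q* = 8.6163.
Gap = |6.7245 − 8.6163| = 1.8918.

1.89 units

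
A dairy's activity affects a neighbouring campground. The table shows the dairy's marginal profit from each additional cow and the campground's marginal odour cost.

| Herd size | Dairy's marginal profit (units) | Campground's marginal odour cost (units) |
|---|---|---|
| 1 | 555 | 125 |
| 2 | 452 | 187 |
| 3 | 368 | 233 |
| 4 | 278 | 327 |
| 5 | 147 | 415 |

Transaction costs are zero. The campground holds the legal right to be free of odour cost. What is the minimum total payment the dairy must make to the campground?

Efficient level: marginal profit ≥ marginal odour cost through level 3, so k* = 3.
With the campground holding the right, the dairy must at least compensate total damage at k*: 125 + 187 + 233 = 545.

545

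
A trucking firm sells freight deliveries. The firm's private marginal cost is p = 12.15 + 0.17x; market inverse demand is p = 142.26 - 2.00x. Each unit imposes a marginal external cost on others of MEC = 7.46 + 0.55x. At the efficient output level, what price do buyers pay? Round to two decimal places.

Social marginal cost = private MC + MEC = 19.61 + 0.72x.
Set SMC = demand: 19.61 + 0.72x = 142.26 - 2.00x → x* = 45.0919.
Consumer price on the demand curve at x*: 142.26 − 2.00×45.0919 = 52.0762.

P = 52.08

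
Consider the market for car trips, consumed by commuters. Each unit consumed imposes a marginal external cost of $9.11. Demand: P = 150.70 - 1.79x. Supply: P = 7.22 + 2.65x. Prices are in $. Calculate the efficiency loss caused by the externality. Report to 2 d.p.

DWL = $9.35

Market equilibrium (private): 7.22 + 2.65x = 150.70 - 1.79x → x_m = 32.3153.
Social marginal benefit = demand − MEC = 141.59 - 1.79x.
Set SMB = MC: 141.59 - 1.79x = 7.22 + 2.65x → x* = 30.2635.
The welfare-loss triangle has base |x_m − x*| and height MEC(x_m) (the vertical gap between SMB and MC is zero at x* and MEC at x_m).
DWL = ½ × 2.0518 × 9.1100 = 9.3459.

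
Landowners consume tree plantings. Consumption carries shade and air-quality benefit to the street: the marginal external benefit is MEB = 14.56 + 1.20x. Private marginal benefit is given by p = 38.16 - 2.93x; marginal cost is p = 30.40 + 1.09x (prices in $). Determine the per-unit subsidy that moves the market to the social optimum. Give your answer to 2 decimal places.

subsidy = $24.06 per unit

Social marginal benefit = demand + MEB = 52.72 - 1.73x.
Set SMB = MC: 52.72 - 1.73x = 30.40 + 1.09x → x* = 7.9149.
The Pigouvian subsidy equals MEB at x*: 14.56 + 1.20×7.9149 = 24.0579.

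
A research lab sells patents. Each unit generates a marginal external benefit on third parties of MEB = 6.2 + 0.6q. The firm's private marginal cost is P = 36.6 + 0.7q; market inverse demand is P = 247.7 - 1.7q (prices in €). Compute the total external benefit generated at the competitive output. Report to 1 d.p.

€2866.3

Market equilibrium (private): 36.6 + 0.7q = 247.7 - 1.7q → q_m = 87.9583.
Total external benefit = ∫₀^{q_m} (6.2 + 0.6q) dq = 6.2×87.9583 + ½×0.6×87.9583² = 2866.3402.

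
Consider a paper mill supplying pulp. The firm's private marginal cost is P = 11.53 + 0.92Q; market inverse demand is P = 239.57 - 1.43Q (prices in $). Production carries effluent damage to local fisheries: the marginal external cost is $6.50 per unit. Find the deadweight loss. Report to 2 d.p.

DWL = $8.99

Market equilibrium (private): 11.53 + 0.92Q = 239.57 - 1.43Q → Q_m = 97.0383.
Social marginal cost = private MC + MEC = 18.03 + 0.92Q.
Set SMC = demand: 18.03 + 0.92Q = 239.57 - 1.43Q → Q* = 94.2723.
Height of the DWL triangle at Q_m is SMC(Q_m) − demand(Q_m) = MEC(Q_m) = 6.5000.
DWL = ½ × 2.7660 × 6.5000 = 8.9895.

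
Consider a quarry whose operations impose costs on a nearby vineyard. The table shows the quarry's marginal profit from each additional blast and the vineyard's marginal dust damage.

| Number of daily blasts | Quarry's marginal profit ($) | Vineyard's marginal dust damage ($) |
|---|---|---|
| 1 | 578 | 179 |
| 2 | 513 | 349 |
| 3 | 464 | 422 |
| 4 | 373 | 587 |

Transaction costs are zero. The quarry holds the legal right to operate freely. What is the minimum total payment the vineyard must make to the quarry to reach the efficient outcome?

$373

Left alone the quarry would choose level 4 (marginal profit stays positive).
Efficient level: k* = 3 (marginal profit ≥ marginal dust damage through 3).
The vineyard must at least cover the quarry's forgone profit from cutting 4→3: 373 = 373.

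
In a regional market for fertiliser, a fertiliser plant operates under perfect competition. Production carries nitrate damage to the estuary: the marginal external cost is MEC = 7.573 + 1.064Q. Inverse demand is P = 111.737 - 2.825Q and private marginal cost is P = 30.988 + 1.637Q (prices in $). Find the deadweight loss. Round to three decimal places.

DWL = $65.124

Market equilibrium (private): 30.988 + 1.637Q = 111.737 - 2.825Q → Q_m = 18.0970.
Social marginal cost = private MC + MEC = 38.561 + 2.701Q.
Set SMC = demand: 38.561 + 2.701Q = 111.737 - 2.825Q → Q* = 13.2421.
The loss is the area between SMC and demand from Q* to Q_m; with linear curves that's a triangle of height MEC(Q_m).
DWL = ½ × 4.8549 × 26.8283 = 65.1244.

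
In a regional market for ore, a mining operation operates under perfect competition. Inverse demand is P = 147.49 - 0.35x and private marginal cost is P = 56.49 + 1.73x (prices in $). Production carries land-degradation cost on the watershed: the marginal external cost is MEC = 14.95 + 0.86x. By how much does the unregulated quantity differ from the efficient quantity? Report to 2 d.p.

Market equilibrium (private): 56.49 + 1.73x = 147.49 - 0.35x → x_m = 43.7500.
Social marginal cost = private MC + MEC = 71.44 + 2.59x.
Set SMC = demand: 71.44 + 2.59x = 147.49 - 0.35x → x* = 25.8673.
Gap = |43.7500 − 25.8673| = 17.8827.

17.88 units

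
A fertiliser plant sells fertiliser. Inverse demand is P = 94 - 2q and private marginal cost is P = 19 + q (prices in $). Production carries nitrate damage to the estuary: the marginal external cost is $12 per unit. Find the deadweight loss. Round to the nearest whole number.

Market equilibrium (private): 19 + q = 94 - 2q → q_m = 25.0000.
Social marginal cost = private MC + MEC = 31 + q.
Set SMC = demand: 31 + q = 94 - 2q → q* = 21.0000.
Between q* and q_m the wedge SMC − demand runs linearly from 0 to MEC(q_m), so the loss is a triangle.
DWL = ½ × 4.0000 × 12.0000 = 24.0000.

DWL = $24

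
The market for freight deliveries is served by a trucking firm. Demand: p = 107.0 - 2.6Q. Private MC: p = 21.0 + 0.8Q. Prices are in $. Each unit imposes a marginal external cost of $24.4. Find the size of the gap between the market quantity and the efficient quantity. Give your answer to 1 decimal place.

7.2 units

Market equilibrium (private): 21.0 + 0.8Q = 107.0 - 2.6Q → Q_m = 25.2941.
Social marginal cost = private MC + MEC = 45.4 + 0.8Q.
Set SMC = demand: 45.4 + 0.8Q = 107.0 - 2.6Q → Q* = 18.1176.
Gap = |25.2941 − 18.1176| = 7.1765.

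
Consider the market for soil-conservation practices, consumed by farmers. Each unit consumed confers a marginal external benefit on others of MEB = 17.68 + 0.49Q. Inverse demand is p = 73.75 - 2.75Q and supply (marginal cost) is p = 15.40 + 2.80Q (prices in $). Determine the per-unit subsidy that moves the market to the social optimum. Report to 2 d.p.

subsidy = $25.04 per unit

Social marginal benefit = demand + MEB = 91.43 - 2.26Q.
Set SMB = MC: 91.43 - 2.26Q = 15.40 + 2.80Q → Q* = 15.0257.
The Pigouvian subsidy equals MEB at Q*: 17.68 + 0.49×15.0257 = 25.0426.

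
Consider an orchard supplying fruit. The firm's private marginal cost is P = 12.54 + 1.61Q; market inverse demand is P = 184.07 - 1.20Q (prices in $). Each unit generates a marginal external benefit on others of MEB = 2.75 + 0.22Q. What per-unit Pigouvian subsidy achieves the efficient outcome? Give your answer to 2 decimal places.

Social marginal cost = private MC − MEB = 9.79 + 1.39Q.
Set SMC = demand: 9.79 + 1.39Q = 184.07 - 1.20Q → Q* = 67.2896.
The Pigouvian subsidy equals MEB at Q*: 2.75 + 0.22×67.2896 = 17.5537.

subsidy = $17.55 per unit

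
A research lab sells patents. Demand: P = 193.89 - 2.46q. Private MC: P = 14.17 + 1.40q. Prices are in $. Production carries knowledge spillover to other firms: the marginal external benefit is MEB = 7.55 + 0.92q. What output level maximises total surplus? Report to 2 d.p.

Social marginal cost = private MC − MEB = 6.62 + 0.48q.
Set SMC = demand: 6.62 + 0.48q = 193.89 - 2.46q → q* = 63.6973.

q* = 63.70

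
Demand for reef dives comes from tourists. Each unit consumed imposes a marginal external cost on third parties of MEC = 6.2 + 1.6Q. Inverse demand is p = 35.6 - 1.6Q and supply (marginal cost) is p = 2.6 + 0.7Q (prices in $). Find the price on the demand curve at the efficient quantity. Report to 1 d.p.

Social marginal benefit = demand − MEC = 29.4 - 3.2Q.
Set SMB = MC: 29.4 - 3.2Q = 2.6 + 0.7Q → Q* = 6.8718.
Consumer price on the demand curve at Q*: 35.6 − 1.6×6.8718 = 24.6051.

P = $24.6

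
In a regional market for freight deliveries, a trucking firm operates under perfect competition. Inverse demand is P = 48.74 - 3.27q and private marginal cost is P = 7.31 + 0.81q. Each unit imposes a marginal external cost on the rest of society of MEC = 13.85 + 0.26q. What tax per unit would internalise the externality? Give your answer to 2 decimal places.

Social marginal cost = private MC + MEC = 21.16 + 1.07q.
Set SMC = demand: 21.16 + 1.07q = 48.74 - 3.27q → q* = 6.3548.
The Pigouvian tax equals MEC at q*: 13.85 + 0.26×6.3548 = 15.5022.

tax = 15.50 per unit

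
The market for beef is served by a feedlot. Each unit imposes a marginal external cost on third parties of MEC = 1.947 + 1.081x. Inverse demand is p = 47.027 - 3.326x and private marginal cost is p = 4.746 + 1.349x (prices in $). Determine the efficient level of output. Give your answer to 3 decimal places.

x* = 7.007

Social marginal cost = private MC + MEC = 6.693 + 2.430x.
Set SMC = demand: 6.693 + 2.430x = 47.027 - 3.326x → x* = 7.0073.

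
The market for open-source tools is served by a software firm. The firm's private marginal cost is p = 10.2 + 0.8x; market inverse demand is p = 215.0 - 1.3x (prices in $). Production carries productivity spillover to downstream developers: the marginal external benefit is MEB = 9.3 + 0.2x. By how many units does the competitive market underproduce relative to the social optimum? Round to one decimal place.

Market equilibrium (private): 10.2 + 0.8x = 215.0 - 1.3x → x_m = 97.5238.
Social marginal cost = private MC − MEB = 0.9 + 0.6x.
Set SMC = demand: 0.9 + 0.6x = 215.0 - 1.3x → x* = 112.6842.
Gap = |97.5238 − 112.6842| = 15.1604.

15.2 units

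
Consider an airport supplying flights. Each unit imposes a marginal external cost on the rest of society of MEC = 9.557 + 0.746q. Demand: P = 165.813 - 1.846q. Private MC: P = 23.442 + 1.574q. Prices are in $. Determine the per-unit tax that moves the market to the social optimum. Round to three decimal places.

Social marginal cost = private MC + MEC = 32.999 + 2.320q.
Set SMC = demand: 32.999 + 2.320q = 165.813 - 1.846q → q* = 31.8805.
The Pigouvian tax equals MEC at q*: 9.557 + 0.746×31.8805 = 33.3399.

tax = $33.340 per unit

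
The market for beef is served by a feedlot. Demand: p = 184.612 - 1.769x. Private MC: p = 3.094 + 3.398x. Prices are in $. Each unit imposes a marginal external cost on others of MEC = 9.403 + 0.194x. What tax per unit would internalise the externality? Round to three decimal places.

Social marginal cost = private MC + MEC = 12.497 + 3.592x.
Set SMC = demand: 12.497 + 3.592x = 184.612 - 1.769x → x* = 32.1050.
The Pigouvian tax equals MEC at x*: 9.403 + 0.194×32.1050 = 15.6314.

tax = $15.631 per unit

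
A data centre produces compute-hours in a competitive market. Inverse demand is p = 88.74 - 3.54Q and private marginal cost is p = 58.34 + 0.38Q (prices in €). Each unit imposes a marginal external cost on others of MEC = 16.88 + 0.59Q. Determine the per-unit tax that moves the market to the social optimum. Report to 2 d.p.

tax = €18.65 per unit

Social marginal cost = private MC + MEC = 75.22 + 0.97Q.
Set SMC = demand: 75.22 + 0.97Q = 88.74 - 3.54Q → Q* = 2.9978.
The Pigouvian tax equals MEC at Q*: 16.88 + 0.59×2.9978 = 18.6487.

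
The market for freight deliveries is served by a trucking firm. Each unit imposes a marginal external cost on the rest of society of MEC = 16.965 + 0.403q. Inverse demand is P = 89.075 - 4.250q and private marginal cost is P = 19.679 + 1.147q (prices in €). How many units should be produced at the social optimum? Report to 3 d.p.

q* = 9.040

Social marginal cost = private MC + MEC = 36.644 + 1.550q.
Set SMC = demand: 36.644 + 1.550q = 89.075 - 4.250q → q* = 9.0398.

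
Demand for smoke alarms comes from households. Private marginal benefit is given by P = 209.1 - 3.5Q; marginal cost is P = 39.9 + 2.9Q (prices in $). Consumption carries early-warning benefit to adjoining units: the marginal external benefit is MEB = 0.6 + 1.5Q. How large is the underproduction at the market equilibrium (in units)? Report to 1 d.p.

Market equilibrium (private): 39.9 + 2.9Q = 209.1 - 3.5Q → Q_m = 26.4375.
Social marginal benefit = demand + MEB = 209.7 - 2.0Q.
Set SMB = MC: 209.7 - 2.0Q = 39.9 + 2.9Q → Q* = 34.6531.
Gap = |26.4375 − 34.6531| = 8.2156.

8.2 units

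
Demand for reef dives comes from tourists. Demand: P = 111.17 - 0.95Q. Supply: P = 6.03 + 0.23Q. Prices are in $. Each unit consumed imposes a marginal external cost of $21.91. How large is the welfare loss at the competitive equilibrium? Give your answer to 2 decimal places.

DWL = $203.41

Market equilibrium (private): 6.03 + 0.23Q = 111.17 - 0.95Q → Q_m = 89.1017.
Social marginal benefit = demand − MEC = 89.26 - 0.95Q.
Set SMB = MC: 89.26 - 0.95Q = 6.03 + 0.23Q → Q* = 70.5339.
The welfare-loss triangle has base |Q_m − Q*| and height MEC(Q_m) (the vertical gap between SMB and MC is zero at Q* and MEC at Q_m).
DWL = ½ × 18.5678 × 21.9100 = 203.4102.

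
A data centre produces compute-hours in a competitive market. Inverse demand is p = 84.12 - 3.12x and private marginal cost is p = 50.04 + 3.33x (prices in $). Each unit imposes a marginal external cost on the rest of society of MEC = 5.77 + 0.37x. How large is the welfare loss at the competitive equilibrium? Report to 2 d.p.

DWL = $4.38

Market equilibrium (private): 50.04 + 3.33x = 84.12 - 3.12x → x_m = 5.2837.
Social marginal cost = private MC + MEC = 55.81 + 3.70x.
Set SMC = demand: 55.81 + 3.70x = 84.12 - 3.12x → x* = 4.1510.
Height of the DWL triangle at x_m is SMC(x_m) − demand(x_m) = MEC(x_m) = 7.7250.
DWL = ½ × 1.1327 × 7.7250 = 4.3751.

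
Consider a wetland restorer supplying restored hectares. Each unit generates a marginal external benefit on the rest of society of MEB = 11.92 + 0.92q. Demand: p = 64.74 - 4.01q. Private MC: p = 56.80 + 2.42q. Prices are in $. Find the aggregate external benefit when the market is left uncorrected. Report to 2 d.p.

Market equilibrium (private): 56.80 + 2.42q = 64.74 - 4.01q → q_m = 1.2348.
Total external benefit = ∫₀^{q_m} (11.92 + 0.92q) dq = 11.92×1.2348 + ½×0.92×1.2348² = 15.4202.

$15.42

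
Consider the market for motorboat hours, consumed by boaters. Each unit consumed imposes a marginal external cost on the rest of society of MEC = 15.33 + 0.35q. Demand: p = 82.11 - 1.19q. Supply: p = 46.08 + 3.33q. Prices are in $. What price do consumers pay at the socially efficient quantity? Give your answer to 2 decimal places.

P = $77.05

Social marginal benefit = demand − MEC = 66.78 - 1.54q.
Set SMB = MC: 66.78 - 1.54q = 46.08 + 3.33q → q* = 4.2505.
Consumer price on the demand curve at q*: 82.11 − 1.19×4.2505 = 77.0519.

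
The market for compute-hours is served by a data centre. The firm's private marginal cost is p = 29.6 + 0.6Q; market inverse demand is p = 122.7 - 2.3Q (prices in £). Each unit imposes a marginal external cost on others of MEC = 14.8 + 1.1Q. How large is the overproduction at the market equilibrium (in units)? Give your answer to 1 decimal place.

Market equilibrium (private): 29.6 + 0.6Q = 122.7 - 2.3Q → Q_m = 32.1034.
Social marginal cost = private MC + MEC = 44.4 + 1.7Q.
Set SMC = demand: 44.4 + 1.7Q = 122.7 - 2.3Q → Q* = 19.5750.
Gap = |32.1034 − 19.5750| = 12.5284.

12.5 units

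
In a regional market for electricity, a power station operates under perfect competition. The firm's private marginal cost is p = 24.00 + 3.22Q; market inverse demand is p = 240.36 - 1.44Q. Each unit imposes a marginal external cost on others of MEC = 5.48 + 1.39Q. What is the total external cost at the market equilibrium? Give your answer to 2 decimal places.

1752.62

Market equilibrium (private): 24.00 + 3.22Q = 240.36 - 1.44Q → Q_m = 46.4292.
Total external cost = ∫₀^{Q_m} (5.48 + 1.39Q) dQ = 5.48×46.4292 + ½×1.39×46.4292² = 1752.6231.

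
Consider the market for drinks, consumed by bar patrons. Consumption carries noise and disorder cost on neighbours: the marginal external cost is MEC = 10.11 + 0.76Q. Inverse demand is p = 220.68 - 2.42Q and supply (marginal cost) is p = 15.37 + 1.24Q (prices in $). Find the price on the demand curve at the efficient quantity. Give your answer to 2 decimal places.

P = $113.81

Social marginal benefit = demand − MEC = 210.57 - 3.18Q.
Set SMB = MC: 210.57 - 3.18Q = 15.37 + 1.24Q → Q* = 44.1629.
Consumer price on the demand curve at Q*: 220.68 − 2.42×44.1629 = 113.8058.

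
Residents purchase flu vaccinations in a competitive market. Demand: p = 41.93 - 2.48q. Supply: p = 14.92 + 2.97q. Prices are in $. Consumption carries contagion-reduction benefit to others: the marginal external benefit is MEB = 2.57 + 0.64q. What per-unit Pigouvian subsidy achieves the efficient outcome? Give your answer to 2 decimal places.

subsidy = $6.51 per unit

Social marginal benefit = demand + MEB = 44.50 - 1.84q.
Set SMB = MC: 44.50 - 1.84q = 14.92 + 2.97q → q* = 6.1497.
The Pigouvian subsidy equals MEB at q*: 2.57 + 0.64×6.1497 = 6.5058.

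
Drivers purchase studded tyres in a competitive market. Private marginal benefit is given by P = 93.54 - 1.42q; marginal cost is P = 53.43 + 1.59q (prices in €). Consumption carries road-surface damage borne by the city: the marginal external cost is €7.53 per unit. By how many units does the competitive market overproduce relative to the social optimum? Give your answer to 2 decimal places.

Market equilibrium (private): 53.43 + 1.59q = 93.54 - 1.42q → q_m = 13.3256.
Social marginal benefit = demand − MEC = 86.01 - 1.42q.
Set SMB = MC: 86.01 - 1.42q = 53.43 + 1.59q → q* = 10.8239.
Gap = |13.3256 − 10.8239| = 2.5017.

2.50 units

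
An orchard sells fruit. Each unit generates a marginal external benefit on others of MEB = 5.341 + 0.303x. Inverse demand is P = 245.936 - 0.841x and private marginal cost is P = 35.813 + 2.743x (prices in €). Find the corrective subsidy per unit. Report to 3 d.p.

Social marginal cost = private MC − MEB = 30.472 + 2.440x.
Set SMC = demand: 30.472 + 2.440x = 245.936 - 0.841x → x* = 65.6702.
The Pigouvian subsidy equals MEB at x*: 5.341 + 0.303×65.6702 = 25.2391.

subsidy = €25.239 per unit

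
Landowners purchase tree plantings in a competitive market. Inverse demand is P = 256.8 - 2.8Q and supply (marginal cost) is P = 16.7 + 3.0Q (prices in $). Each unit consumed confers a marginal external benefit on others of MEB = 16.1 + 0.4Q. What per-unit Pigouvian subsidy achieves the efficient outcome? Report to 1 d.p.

subsidy = $35.1 per unit

Social marginal benefit = demand + MEB = 272.9 - 2.4Q.
Set SMB = MC: 272.9 - 2.4Q = 16.7 + 3.0Q → Q* = 47.4444.
The Pigouvian subsidy equals MEB at Q*: 16.1 + 0.4×47.4444 = 35.0778.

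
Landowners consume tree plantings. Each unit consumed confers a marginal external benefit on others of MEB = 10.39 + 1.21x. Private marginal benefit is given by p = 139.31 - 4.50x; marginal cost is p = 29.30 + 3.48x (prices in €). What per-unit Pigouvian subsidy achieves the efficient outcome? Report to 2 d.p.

Social marginal benefit = demand + MEB = 149.70 - 3.29x.
Set SMB = MC: 149.70 - 3.29x = 29.30 + 3.48x → x* = 17.7843.
The Pigouvian subsidy equals MEB at x*: 10.39 + 1.21×17.7843 = 31.9090.

subsidy = €31.91 per unit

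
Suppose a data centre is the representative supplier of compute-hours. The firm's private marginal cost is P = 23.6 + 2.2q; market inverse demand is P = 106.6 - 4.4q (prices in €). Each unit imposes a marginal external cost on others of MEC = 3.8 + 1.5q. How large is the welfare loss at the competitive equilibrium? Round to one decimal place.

DWL = €31.7

Market equilibrium (private): 23.6 + 2.2q = 106.6 - 4.4q → q_m = 12.5758.
Social marginal cost = private MC + MEC = 27.4 + 3.7q.
Set SMC = demand: 27.4 + 3.7q = 106.6 - 4.4q → q* = 9.7778.
Height of the DWL triangle at q_m is SMC(q_m) − demand(q_m) = MEC(q_m) = 22.6636.
DWL = ½ × 2.7980 × 22.6636 = 31.7064.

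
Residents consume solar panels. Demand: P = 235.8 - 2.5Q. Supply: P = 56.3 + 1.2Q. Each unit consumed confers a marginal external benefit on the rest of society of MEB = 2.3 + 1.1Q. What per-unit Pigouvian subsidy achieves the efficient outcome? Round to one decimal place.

subsidy = 79.2 per unit

Social marginal benefit = demand + MEB = 238.1 - 1.4Q.
Set SMB = MC: 238.1 - 1.4Q = 56.3 + 1.2Q → Q* = 69.9231.
The Pigouvian subsidy equals MEB at Q*: 2.3 + 1.1×69.9231 = 79.2154.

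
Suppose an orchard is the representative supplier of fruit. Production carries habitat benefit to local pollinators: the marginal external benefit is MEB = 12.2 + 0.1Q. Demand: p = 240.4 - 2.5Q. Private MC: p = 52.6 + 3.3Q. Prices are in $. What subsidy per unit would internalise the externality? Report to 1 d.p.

Social marginal cost = private MC − MEB = 40.4 + 3.2Q.
Set SMC = demand: 40.4 + 3.2Q = 240.4 - 2.5Q → Q* = 35.0877.
The Pigouvian subsidy equals MEB at Q*: 12.2 + 0.1×35.0877 = 15.7088.

subsidy = $15.7 per unit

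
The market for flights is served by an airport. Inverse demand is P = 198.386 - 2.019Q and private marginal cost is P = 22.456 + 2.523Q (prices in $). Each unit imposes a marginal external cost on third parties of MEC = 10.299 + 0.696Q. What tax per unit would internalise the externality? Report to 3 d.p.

tax = $32.307 per unit

Social marginal cost = private MC + MEC = 32.755 + 3.219Q.
Set SMC = demand: 32.755 + 3.219Q = 198.386 - 2.019Q → Q* = 31.6210.
The Pigouvian tax equals MEC at Q*: 10.299 + 0.696×31.6210 = 32.3072.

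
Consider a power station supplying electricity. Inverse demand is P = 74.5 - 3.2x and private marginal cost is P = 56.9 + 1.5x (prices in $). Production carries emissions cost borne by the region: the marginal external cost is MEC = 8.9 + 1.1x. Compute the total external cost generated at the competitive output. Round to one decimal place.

$41.0

Market equilibrium (private): 56.9 + 1.5x = 74.5 - 3.2x → x_m = 3.7447.
Total external cost = ∫₀^{x_m} (8.9 + 1.1x) dx = 8.9×3.7447 + ½×1.1×3.7447² = 41.0404.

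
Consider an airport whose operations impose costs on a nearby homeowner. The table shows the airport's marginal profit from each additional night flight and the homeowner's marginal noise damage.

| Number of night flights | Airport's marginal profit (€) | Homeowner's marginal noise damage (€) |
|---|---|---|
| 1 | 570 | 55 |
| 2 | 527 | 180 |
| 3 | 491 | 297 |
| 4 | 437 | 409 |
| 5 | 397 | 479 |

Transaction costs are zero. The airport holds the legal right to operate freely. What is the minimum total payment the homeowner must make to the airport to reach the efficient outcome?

€397

Left alone the airport would choose level 5 (marginal profit stays positive).
Efficient level: k* = 4 (marginal profit ≥ marginal noise damage through 4).
The homeowner must at least cover the airport's forgone profit from cutting 5→4: 397 = 397.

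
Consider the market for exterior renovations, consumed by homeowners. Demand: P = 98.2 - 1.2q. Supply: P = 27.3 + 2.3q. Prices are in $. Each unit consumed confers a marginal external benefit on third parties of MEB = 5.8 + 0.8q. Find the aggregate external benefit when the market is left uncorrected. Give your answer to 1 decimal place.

Market equilibrium (private): 27.3 + 2.3q = 98.2 - 1.2q → q_m = 20.2571.
Total external benefit = ∫₀^{q_m} (5.8 + 0.8q) dq = 5.8×20.2571 + ½×0.8×20.2571² = 281.6312.

$281.6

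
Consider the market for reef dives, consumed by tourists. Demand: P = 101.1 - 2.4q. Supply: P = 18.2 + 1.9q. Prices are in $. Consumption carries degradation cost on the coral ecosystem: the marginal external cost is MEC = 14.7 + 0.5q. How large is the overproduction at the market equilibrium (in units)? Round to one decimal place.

Market equilibrium (private): 18.2 + 1.9q = 101.1 - 2.4q → q_m = 19.2791.
Social marginal benefit = demand − MEC = 86.4 - 2.9q.
Set SMB = MC: 86.4 - 2.9q = 18.2 + 1.9q → q* = 14.2083.
Gap = |19.2791 − 14.2083| = 5.0708.

5.1 units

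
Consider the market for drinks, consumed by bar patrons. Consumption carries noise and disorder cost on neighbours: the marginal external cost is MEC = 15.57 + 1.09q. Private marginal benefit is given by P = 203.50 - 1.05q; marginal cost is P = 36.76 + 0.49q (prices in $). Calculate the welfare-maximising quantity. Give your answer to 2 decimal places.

Social marginal benefit = demand − MEC = 187.93 - 2.14q.
Set SMB = MC: 187.93 - 2.14q = 36.76 + 0.49q → q* = 57.4791.

q* = 57.48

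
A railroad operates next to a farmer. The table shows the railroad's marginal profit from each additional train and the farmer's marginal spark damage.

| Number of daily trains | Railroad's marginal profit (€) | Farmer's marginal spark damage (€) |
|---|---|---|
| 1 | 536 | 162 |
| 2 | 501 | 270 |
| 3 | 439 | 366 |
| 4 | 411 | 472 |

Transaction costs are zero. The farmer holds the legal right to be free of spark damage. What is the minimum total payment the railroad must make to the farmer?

€798

Efficient level: marginal profit ≥ marginal spark damage through level 3, so k* = 3.
With the farmer holding the right, the railroad must at least compensate total damage at k*: 162 + 270 + 366 = 798.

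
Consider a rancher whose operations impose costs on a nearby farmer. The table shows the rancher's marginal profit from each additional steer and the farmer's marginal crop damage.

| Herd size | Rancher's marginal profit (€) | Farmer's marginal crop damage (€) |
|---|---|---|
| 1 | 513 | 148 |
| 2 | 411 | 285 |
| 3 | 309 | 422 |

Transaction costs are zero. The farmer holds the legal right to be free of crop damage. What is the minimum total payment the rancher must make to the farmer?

€433

Efficient level: marginal profit ≥ marginal crop damage through level 2, so k* = 2.
With the farmer holding the right, the rancher must at least compensate total damage at k*: 148 + 285 = 433.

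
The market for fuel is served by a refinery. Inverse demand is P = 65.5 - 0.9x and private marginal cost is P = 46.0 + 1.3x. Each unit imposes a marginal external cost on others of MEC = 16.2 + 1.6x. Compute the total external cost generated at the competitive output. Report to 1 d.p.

Market equilibrium (private): 46.0 + 1.3x = 65.5 - 0.9x → x_m = 8.8636.
Total external cost = ∫₀^{x_m} (16.2 + 1.6x) dx = 16.2×8.8636 + ½×1.6×8.8636² = 206.4410.

206.4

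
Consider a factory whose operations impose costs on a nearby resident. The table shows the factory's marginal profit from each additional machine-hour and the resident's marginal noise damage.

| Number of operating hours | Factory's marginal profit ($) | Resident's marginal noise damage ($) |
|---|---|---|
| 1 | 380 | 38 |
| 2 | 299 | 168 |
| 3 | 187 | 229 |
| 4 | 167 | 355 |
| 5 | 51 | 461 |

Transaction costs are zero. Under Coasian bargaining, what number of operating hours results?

Bargaining reaches the level where marginal profit last exceeds marginal noise damage.
That holds through level 2 (299 ≥ 168) but not at 3 (187 < 229).

2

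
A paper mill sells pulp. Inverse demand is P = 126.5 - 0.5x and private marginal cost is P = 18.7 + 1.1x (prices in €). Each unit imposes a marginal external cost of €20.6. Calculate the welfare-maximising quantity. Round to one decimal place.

x* = 54.5

Social marginal cost = private MC + MEC = 39.3 + 1.1x.
Set SMC = demand: 39.3 + 1.1x = 126.5 - 0.5x → x* = 54.5000.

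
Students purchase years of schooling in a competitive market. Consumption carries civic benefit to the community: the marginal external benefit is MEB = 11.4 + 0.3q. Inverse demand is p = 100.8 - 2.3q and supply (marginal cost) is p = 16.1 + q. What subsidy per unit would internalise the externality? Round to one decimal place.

subsidy = 21.0 per unit

Social marginal benefit = demand + MEB = 112.2 - 2.0q.
Set SMB = MC: 112.2 - 2.0q = 16.1 + q → q* = 32.0333.
The Pigouvian subsidy equals MEB at q*: 11.4 + 0.3×32.0333 = 21.0100.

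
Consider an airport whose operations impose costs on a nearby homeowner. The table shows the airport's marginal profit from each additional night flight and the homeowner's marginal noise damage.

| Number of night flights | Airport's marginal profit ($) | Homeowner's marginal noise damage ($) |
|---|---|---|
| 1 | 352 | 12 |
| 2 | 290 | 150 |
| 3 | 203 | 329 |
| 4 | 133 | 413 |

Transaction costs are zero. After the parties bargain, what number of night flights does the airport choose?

Bargaining reaches the level where marginal profit last exceeds marginal noise damage.
That holds through level 2 (290 ≥ 150) but not at 3 (203 < 329).

2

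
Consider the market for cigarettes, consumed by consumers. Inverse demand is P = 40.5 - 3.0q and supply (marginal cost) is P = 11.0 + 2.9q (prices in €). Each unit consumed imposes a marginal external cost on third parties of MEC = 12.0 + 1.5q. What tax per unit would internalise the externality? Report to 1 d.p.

tax = €15.5 per unit

Social marginal benefit = demand − MEC = 28.5 - 4.5q.
Set SMB = MC: 28.5 - 4.5q = 11.0 + 2.9q → q* = 2.3649.
The Pigouvian tax equals MEC at q*: 12.0 + 1.5×2.3649 = 15.5474.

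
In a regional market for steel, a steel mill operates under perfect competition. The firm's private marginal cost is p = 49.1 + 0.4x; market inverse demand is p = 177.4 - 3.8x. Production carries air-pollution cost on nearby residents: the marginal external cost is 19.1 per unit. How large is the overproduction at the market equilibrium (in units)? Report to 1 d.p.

Market equilibrium (private): 49.1 + 0.4x = 177.4 - 3.8x → x_m = 30.5476.
Social marginal cost = private MC + MEC = 68.2 + 0.4x.
Set SMC = demand: 68.2 + 0.4x = 177.4 - 3.8x → x* = 26.0000.
Gap = |30.5476 − 26.0000| = 4.5476.

4.5 units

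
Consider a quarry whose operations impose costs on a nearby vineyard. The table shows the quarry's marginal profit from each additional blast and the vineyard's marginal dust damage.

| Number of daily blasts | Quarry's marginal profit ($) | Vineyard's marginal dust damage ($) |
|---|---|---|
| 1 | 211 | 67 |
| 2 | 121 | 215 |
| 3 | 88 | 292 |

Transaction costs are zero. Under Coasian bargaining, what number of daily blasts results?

Bargaining reaches the level where marginal profit last exceeds marginal dust damage.
That holds through level 1 (211 ≥ 67) but not at 2 (121 < 215).

1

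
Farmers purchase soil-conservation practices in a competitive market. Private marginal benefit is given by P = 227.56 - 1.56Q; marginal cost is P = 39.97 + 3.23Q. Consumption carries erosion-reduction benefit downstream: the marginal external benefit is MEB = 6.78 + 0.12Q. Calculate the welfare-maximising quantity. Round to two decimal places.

Social marginal benefit = demand + MEB = 234.34 - 1.44Q.
Set SMB = MC: 234.34 - 1.44Q = 39.97 + 3.23Q → Q* = 41.6210.

Q* = 41.62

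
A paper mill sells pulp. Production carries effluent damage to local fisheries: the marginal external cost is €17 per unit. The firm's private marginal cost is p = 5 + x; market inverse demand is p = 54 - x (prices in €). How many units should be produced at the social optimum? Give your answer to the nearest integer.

Social marginal cost = private MC + MEC = 22 + x.
Set SMC = demand: 22 + x = 54 - x → x* = 16.0000.

x* = 16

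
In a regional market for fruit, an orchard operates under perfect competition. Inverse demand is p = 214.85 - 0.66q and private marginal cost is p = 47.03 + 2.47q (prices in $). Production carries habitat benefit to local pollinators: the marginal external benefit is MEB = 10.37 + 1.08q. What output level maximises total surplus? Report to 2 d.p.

Social marginal cost = private MC − MEB = 36.66 + 1.39q.
Set SMC = demand: 36.66 + 1.39q = 214.85 - 0.66q → q* = 86.9220.

q* = 86.92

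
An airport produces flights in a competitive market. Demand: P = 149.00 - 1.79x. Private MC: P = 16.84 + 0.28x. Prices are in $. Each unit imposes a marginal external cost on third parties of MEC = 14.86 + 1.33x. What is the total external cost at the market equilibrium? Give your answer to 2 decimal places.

Market equilibrium (private): 16.84 + 0.28x = 149.00 - 1.79x → x_m = 63.8454.
Total external cost = ∫₀^{x_m} (14.86 + 1.33x) dx = 14.86×63.8454 + ½×1.33×63.8454² = 3659.4390.

$3659.44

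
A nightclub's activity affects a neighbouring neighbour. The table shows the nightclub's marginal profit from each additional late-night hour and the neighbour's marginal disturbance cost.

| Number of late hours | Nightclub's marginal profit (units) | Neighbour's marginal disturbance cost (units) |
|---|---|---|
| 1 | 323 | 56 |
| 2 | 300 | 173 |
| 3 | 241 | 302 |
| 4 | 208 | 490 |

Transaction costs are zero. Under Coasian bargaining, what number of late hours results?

2

Bargaining reaches the level where marginal profit last exceeds marginal disturbance cost.
That holds through level 2 (300 ≥ 173) but not at 3 (241 < 302).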